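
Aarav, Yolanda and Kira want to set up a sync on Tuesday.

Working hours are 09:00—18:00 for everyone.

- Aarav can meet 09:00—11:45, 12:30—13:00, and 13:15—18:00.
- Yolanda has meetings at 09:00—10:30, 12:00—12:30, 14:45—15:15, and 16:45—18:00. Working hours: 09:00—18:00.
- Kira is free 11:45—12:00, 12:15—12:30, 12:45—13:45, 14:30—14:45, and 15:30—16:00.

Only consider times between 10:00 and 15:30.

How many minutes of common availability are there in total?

60 minutes

Yolanda free within 09:00–18:00: 10:30–12:00, 12:30–14:45, 15:15–16:45.
Aarav ∩ Yolanda: 10:30–11:45, 12:30–13:00, 13:15–14:45, 15:15–16:45.
Aarav ∩ Yolanda ∩ Kira: 12:45–13:00, 13:15–13:45, 14:30–14:45, 15:30–16:00.
Restricted to 10:00–15:30: 12:45–13:00, 13:15–13:45, 14:30–14:45.
Total common minutes: 15 + 30 + 15 = 60.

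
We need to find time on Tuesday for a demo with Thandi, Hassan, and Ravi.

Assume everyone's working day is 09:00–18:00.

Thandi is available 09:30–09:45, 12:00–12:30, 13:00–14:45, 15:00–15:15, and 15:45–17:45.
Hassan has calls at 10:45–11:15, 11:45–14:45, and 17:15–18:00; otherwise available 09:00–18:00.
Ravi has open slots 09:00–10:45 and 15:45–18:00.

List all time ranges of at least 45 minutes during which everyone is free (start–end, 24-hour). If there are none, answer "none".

15:45–17:15

Hassan free within 09:00–18:00: 09:00–10:45, 11:15–11:45, 14:45–17:15.
Thandi ∩ Hassan: 09:30–09:45, 15:00–15:15, 15:45–17:15.
Thandi ∩ Hassan ∩ Ravi: 09:30–09:45, 15:45–17:15.
Windows ≥ 45 min: 15:45–17:15.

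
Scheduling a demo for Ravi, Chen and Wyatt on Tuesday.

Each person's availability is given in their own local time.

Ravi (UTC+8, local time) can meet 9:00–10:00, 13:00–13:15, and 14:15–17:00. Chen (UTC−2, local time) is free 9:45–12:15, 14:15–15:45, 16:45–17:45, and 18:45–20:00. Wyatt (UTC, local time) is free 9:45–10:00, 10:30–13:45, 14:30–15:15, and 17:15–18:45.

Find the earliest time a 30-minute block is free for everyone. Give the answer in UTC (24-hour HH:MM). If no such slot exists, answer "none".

none

Ravi → UTC: 01:00–02:00, 05:00–05:15, 06:15–09:00.
Chen → UTC: 11:45–14:15, 16:15–17:45, 18:45–19:45, 20:45–22:00.
Wyatt → UTC: 09:45–10:00, 10:30–13:45, 14:30–15:15, 17:15–18:45.
Ravi ∩ Chen: (none).
Ravi ∩ Chen ∩ Wyatt: (none).
Windows ≥ 30 min: (none).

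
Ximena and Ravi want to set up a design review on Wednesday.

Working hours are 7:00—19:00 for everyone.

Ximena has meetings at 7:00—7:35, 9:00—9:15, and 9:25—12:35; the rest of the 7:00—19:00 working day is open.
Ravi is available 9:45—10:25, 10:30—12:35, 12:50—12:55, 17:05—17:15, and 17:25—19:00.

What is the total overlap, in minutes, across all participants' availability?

Ximena free within 07:00–19:00: 07:35–09:00, 09:15–09:25, 12:35–19:00.
Ximena ∩ Ravi: 12:50–12:55, 17:05–17:15, 17:25–19:00.
Total common minutes: 5 + 10 + 95 = 110.

110 minutes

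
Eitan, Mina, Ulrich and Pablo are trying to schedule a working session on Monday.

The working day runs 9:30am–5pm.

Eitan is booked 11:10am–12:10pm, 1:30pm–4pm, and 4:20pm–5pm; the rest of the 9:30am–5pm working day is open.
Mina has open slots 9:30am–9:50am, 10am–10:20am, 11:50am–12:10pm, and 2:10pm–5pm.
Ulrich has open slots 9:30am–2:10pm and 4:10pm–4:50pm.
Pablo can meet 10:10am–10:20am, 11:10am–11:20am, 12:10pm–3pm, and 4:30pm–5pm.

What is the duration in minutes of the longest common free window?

Eitan free within 09:30–17:00: 09:30–11:10, 12:10–13:30, 16:00–16:20.
Eitan ∩ Mina: 09:30–09:50, 10:00–10:20, 16:00–16:20.
Eitan ∩ Mina ∩ Ulrich: 09:30–09:50, 10:00–10:20, 16:10–16:20.
Eitan ∩ Mina ∩ Ulrich ∩ Pablo: 10:10–10:20.
Single common window of 10 minutes.

10 minutes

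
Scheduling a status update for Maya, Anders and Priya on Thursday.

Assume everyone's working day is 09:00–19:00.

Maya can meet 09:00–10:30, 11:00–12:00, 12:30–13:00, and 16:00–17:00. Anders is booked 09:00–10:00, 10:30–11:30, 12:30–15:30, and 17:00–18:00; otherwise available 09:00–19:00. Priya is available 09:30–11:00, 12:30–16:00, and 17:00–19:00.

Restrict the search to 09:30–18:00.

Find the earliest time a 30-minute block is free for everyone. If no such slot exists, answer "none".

10:00

Anders free within 09:00–19:00: 10:00–10:30, 11:30–12:30, 15:30–17:00, 18:00–19:00.
Maya ∩ Anders: 10:00–10:30, 11:30–12:00, 16:00–17:00.
Maya ∩ Anders ∩ Priya: 10:00–10:30.
Restricted to 09:30–18:00: 10:00–10:30.
Windows ≥ 30 min: 10:00–10:30.
Earliest such window starts at 10:00.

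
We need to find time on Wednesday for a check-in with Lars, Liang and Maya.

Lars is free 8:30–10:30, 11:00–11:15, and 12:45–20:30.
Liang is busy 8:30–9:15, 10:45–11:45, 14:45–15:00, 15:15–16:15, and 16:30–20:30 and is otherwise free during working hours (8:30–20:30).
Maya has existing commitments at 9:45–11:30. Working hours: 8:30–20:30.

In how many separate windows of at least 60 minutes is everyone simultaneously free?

1

Liang free within 08:30–20:30: 09:15–10:45, 11:45–14:45, 15:00–15:15, 16:15–16:30.
Maya free within 08:30–20:30: 08:30–09:45, 11:30–20:30.
Lars ∩ Liang: 09:15–10:30, 12:45–14:45, 15:00–15:15, 16:15–16:30.
Lars ∩ Liang ∩ Maya: 09:15–09:45, 12:45–14:45, 15:00–15:15, 16:15–16:30.
Windows ≥ 60 min: 12:45–14:45.
That's 1 window.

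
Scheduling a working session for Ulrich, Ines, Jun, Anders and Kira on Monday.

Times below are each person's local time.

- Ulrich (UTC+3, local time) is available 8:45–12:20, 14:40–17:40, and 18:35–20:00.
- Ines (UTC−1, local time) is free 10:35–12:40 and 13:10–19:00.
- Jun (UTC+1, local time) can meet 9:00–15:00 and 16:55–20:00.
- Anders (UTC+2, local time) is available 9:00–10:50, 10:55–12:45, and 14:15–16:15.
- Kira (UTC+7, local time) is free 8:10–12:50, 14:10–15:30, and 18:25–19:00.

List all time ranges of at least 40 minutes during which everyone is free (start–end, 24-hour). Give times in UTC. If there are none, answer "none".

none

Ulrich → UTC: 05:45–09:20, 11:40–14:40, 15:35–17:00.
Ines → UTC: 11:35–13:40, 14:10–20:00.
Jun → UTC: 08:00–14:00, 15:55–19:00.
Anders → UTC: 07:00–08:50, 08:55–10:45, 12:15–14:15.
Kira → UTC: 01:10–05:50, 07:10–08:30, 11:25–12:00.
Ulrich ∩ Ines: 11:40–13:40, 14:10–14:40, 15:35–17:00.
Ulrich ∩ Ines ∩ Jun: 11:40–13:40, 15:55–17:00.
Ulrich ∩ Ines ∩ Jun ∩ Anders: 12:15–13:40.
Ulrich ∩ Ines ∩ Jun ∩ Anders ∩ Kira: (none).
Windows ≥ 40 min: (none).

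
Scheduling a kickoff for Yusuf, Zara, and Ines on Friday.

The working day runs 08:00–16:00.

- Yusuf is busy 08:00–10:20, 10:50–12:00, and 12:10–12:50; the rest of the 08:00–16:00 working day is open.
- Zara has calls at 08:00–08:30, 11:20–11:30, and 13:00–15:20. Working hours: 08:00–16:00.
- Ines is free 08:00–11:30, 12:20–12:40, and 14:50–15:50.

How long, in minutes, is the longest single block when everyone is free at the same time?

30 minutes

Yusuf free within 08:00–16:00: 10:20–10:50, 12:00–12:10, 12:50–16:00.
Zara free within 08:00–16:00: 08:30–11:20, 11:30–13:00, 15:20–16:00.
Yusuf ∩ Zara: 10:20–10:50, 12:00–12:10, 12:50–13:00, 15:20–16:00.
Yusuf ∩ Zara ∩ Ines: 10:20–10:50, 15:20–15:50.
Common window lengths: 30, 30 min; longest is 30.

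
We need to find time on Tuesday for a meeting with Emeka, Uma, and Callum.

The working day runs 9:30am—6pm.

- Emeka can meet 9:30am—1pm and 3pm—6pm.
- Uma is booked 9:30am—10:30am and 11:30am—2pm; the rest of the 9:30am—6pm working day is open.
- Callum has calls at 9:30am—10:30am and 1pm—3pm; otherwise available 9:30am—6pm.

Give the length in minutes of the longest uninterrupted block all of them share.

180 minutes

Uma free within 09:30–18:00: 10:30–11:30, 14:00–18:00.
Callum free within 09:30–18:00: 10:30–13:00, 15:00–18:00.
Emeka ∩ Uma: 10:30–11:30, 15:00–18:00.
Emeka ∩ Uma ∩ Callum: 10:30–11:30, 15:00–18:00.
Common window lengths: 60, 180 min; longest is 180.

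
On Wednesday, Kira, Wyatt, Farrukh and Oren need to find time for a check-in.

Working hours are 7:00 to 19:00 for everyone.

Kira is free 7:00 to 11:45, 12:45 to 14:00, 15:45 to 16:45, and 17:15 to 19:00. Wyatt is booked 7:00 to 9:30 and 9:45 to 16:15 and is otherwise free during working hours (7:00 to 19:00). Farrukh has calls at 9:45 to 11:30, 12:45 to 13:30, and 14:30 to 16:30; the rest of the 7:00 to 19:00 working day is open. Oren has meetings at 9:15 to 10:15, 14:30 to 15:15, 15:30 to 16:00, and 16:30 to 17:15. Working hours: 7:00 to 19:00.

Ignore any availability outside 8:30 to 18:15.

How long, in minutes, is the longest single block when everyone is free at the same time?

Wyatt free within 07:00–19:00: 09:30–09:45, 16:15–19:00.
Farrukh free within 07:00–19:00: 07:00–09:45, 11:30–12:45, 13:30–14:30, 16:30–19:00.
Oren free within 07:00–19:00: 07:00–09:15, 10:15–14:30, 15:15–15:30, 16:00–16:30, 17:15–19:00.
Kira ∩ Wyatt: 09:30–09:45, 16:15–16:45, 17:15–19:00.
Kira ∩ Wyatt ∩ Farrukh: 09:30–09:45, 16:30–16:45, 17:15–19:00.
Kira ∩ Wyatt ∩ Farrukh ∩ Oren: 17:15–19:00.
Restricted to 08:30–18:15: 17:15–18:15.
Single common window of 60 minutes.

60 minutes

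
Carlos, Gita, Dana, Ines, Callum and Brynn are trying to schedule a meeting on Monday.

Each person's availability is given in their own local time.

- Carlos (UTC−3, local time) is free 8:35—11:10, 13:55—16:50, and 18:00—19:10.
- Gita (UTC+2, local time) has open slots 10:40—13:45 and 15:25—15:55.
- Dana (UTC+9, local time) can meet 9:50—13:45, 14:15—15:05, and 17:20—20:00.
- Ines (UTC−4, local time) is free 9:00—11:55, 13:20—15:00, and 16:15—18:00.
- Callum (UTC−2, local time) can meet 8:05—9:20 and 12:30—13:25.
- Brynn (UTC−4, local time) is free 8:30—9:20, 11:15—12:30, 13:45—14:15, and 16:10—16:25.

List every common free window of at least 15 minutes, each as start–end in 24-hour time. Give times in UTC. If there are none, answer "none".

none

Carlos → UTC: 11:35–14:10, 16:55–19:50, 21:00–22:10.
Gita → UTC: 08:40–11:45, 13:25–13:55.
Dana → UTC: 00:50–04:45, 05:15–06:05, 08:20–11:00.
Ines → UTC: 13:00–15:55, 17:20–19:00, 20:15–22:00.
Callum → UTC: 10:05–11:20, 14:30–15:25.
Brynn → UTC: 12:30–13:20, 15:15–16:30, 17:45–18:15, 20:10–20:25.
Carlos ∩ Gita: 11:35–11:45, 13:25–13:55.
Carlos ∩ Gita ∩ Dana: (none).
Carlos ∩ Gita ∩ Dana ∩ Ines: (none).
Carlos ∩ Gita ∩ Dana ∩ Ines ∩ Callum: (none).
Carlos ∩ Gita ∩ Dana ∩ Ines ∩ Callum ∩ Brynn: (none).
Windows ≥ 15 min: (none).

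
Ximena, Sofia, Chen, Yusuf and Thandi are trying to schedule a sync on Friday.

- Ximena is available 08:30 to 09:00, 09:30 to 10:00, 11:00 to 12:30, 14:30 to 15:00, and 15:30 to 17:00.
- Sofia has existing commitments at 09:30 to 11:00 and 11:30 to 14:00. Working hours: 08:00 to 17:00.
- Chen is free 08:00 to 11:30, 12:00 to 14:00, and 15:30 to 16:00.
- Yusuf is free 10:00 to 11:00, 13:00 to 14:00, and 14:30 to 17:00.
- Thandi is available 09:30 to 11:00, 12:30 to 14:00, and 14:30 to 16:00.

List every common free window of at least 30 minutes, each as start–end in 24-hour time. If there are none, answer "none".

15:30–16:00

Sofia free within 08:00–17:00: 08:00–09:30, 11:00–11:30, 14:00–17:00.
Ximena ∩ Sofia: 08:30–09:00, 11:00–11:30, 14:30–15:00, 15:30–17:00.
Ximena ∩ Sofia ∩ Chen: 08:30–09:00, 11:00–11:30, 15:30–16:00.
Ximena ∩ Sofia ∩ Chen ∩ Yusuf: 15:30–16:00.
Ximena ∩ Sofia ∩ Chen ∩ Yusuf ∩ Thandi: 15:30–16:00.
Windows ≥ 30 min: 15:30–16:00.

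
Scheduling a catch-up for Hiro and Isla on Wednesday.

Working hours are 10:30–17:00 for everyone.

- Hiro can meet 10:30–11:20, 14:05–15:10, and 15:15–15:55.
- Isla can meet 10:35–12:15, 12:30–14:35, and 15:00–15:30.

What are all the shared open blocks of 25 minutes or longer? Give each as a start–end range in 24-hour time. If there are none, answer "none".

Hiro ∩ Isla: 10:35–11:20, 14:05–14:35, 15:00–15:10, 15:15–15:30.
Windows ≥ 25 min: 10:35–11:20, 14:05–14:35.

10:35–11:20, 14:05–14:35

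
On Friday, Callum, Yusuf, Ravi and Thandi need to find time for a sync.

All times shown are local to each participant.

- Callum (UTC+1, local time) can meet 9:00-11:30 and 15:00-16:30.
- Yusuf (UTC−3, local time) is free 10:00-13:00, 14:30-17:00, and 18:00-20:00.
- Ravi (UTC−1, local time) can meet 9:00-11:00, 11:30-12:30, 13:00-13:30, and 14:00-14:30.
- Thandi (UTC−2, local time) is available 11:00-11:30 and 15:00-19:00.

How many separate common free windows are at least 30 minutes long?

0

Callum → UTC: 08:00–10:30, 14:00–15:30.
Yusuf → UTC: 13:00–16:00, 17:30–20:00, 21:00–23:00.
Ravi → UTC: 10:00–12:00, 12:30–13:30, 14:00–14:30, 15:00–15:30.
Thandi → UTC: 13:00–13:30, 17:00–21:00.
Callum ∩ Yusuf: 14:00–15:30.
Callum ∩ Yusuf ∩ Ravi: 14:00–14:30, 15:00–15:30.
Callum ∩ Yusuf ∩ Ravi ∩ Thandi: (none).
Windows ≥ 30 min: (none).
That's 0 windows.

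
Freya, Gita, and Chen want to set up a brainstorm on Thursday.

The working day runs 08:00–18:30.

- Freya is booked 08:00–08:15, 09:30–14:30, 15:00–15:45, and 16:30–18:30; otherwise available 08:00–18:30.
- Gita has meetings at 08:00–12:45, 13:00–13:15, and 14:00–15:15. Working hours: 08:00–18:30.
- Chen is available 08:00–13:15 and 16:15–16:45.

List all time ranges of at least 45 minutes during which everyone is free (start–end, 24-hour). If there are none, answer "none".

Freya free within 08:00–18:30: 08:15–09:30, 14:30–15:00, 15:45–16:30.
Gita free within 08:00–18:30: 12:45–13:00, 13:15–14:00, 15:15–18:30.
Freya ∩ Gita: 15:45–16:30.
Freya ∩ Gita ∩ Chen: 16:15–16:30.
Windows ≥ 45 min: (none).

none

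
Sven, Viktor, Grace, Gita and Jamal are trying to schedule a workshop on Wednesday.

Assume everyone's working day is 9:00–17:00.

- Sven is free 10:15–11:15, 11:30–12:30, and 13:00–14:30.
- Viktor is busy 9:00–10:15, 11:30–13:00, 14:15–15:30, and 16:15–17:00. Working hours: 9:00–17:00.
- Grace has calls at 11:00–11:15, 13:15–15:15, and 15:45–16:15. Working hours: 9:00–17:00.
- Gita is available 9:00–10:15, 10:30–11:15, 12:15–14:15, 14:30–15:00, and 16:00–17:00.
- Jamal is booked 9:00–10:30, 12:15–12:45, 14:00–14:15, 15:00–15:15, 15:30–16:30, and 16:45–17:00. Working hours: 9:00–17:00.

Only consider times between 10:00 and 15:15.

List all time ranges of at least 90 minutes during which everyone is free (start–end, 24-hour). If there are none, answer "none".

Viktor free within 09:00–17:00: 10:15–11:30, 13:00–14:15, 15:30–16:15.
Grace free within 09:00–17:00: 09:00–11:00, 11:15–13:15, 15:15–15:45, 16:15–17:00.
Jamal free within 09:00–17:00: 10:30–12:15, 12:45–14:00, 14:15–15:00, 15:15–15:30, 16:30–16:45.
Sven ∩ Viktor: 10:15–11:15, 13:00–14:15.
Sven ∩ Viktor ∩ Grace: 10:15–11:00, 13:00–13:15.
Sven ∩ Viktor ∩ Grace ∩ Gita: 10:30–11:00, 13:00–13:15.
Sven ∩ Viktor ∩ Grace ∩ Gita ∩ Jamal: 10:30–11:00, 13:00–13:15.
Restricted to 10:00–15:15: 10:30–11:00, 13:00–13:15.
Windows ≥ 90 min: (none).

none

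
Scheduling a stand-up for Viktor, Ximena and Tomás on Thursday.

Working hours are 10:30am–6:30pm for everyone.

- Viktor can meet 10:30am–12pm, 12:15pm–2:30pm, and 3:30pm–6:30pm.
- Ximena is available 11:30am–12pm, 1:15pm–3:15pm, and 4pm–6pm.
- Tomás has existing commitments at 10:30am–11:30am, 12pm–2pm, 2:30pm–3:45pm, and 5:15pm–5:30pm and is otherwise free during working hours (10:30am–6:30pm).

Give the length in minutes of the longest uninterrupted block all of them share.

75 minutes

Tomás free within 10:30–18:30: 11:30–12:00, 14:00–14:30, 15:45–17:15, 17:30–18:30.
Viktor ∩ Ximena: 11:30–12:00, 13:15–14:30, 16:00–18:00.
Viktor ∩ Ximena ∩ Tomás: 11:30–12:00, 14:00–14:30, 16:00–17:15, 17:30–18:00.
Common window lengths: 30, 30, 75, 30 min; longest is 75.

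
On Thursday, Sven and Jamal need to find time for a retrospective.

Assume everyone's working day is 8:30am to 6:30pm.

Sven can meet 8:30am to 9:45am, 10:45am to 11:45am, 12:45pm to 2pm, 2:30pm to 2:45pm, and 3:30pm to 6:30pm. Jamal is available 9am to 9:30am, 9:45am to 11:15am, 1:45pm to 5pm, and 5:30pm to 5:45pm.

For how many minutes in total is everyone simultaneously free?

195 minutes

Sven ∩ Jamal: 09:00–09:30, 10:45–11:15, 13:45–14:00, 14:30–14:45, 15:30–17:00, 17:30–17:45.
Total common minutes: 30 + 30 + 15 + 15 + 90 + 15 = 195.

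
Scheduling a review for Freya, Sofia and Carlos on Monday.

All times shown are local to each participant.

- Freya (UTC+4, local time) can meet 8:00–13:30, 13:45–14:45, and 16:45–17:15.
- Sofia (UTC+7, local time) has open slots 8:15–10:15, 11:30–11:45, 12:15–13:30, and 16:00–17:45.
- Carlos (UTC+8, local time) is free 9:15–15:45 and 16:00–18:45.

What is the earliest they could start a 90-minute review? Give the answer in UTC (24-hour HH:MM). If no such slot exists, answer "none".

Freya → UTC: 04:00–09:30, 09:45–10:45, 12:45–13:15.
Sofia → UTC: 01:15–03:15, 04:30–04:45, 05:15–06:30, 09:00–10:45.
Carlos → UTC: 01:15–07:45, 08:00–10:45.
Freya ∩ Sofia: 04:30–04:45, 05:15–06:30, 09:00–09:30, 09:45–10:45.
Freya ∩ Sofia ∩ Carlos: 04:30–04:45, 05:15–06:30, 09:00–09:30, 09:45–10:45.
Windows ≥ 90 min: (none).

none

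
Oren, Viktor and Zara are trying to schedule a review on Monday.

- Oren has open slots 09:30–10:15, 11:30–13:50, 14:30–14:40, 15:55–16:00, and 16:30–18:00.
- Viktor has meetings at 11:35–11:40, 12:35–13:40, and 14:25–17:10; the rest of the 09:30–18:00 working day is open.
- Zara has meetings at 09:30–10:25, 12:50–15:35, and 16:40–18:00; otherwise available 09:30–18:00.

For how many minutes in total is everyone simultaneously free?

60 minutes

Viktor free within 09:30–18:00: 09:30–11:35, 11:40–12:35, 13:40–14:25, 17:10–18:00.
Zara free within 09:30–18:00: 10:25–12:50, 15:35–16:40.
Oren ∩ Viktor: 09:30–10:15, 11:30–11:35, 11:40–12:35, 13:40–13:50, 17:10–18:00.
Oren ∩ Viktor ∩ Zara: 11:30–11:35, 11:40–12:35.
Total common minutes: 5 + 55 = 60.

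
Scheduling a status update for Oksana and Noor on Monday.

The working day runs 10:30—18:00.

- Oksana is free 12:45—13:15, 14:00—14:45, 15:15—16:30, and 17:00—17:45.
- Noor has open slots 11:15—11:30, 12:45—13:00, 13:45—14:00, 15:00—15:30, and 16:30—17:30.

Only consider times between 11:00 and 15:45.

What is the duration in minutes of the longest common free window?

15 minutes

Oksana ∩ Noor: 12:45–13:00, 15:15–15:30, 17:00–17:30.
Restricted to 11:00–15:45: 12:45–13:00, 15:15–15:30.
Common window lengths: 15, 15 min; longest is 15.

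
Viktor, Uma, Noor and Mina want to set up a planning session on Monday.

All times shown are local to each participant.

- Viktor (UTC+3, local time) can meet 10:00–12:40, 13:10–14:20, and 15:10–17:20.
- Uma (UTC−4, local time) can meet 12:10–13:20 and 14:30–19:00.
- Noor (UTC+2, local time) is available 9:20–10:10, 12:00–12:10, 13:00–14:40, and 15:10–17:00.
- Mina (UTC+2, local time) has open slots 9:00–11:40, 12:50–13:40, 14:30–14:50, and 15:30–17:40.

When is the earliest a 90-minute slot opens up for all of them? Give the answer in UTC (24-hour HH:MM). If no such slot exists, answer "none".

Viktor → UTC: 07:00–09:40, 10:10–11:20, 12:10–14:20.
Uma → UTC: 16:10–17:20, 18:30–23:00.
Noor → UTC: 07:20–08:10, 10:00–10:10, 11:00–12:40, 13:10–15:00.
Mina → UTC: 07:00–09:40, 10:50–11:40, 12:30–12:50, 13:30–15:40.
Viktor ∩ Uma: (none).
Viktor ∩ Uma ∩ Noor: (none).
Viktor ∩ Uma ∩ Noor ∩ Mina: (none).
Windows ≥ 90 min: (none).

none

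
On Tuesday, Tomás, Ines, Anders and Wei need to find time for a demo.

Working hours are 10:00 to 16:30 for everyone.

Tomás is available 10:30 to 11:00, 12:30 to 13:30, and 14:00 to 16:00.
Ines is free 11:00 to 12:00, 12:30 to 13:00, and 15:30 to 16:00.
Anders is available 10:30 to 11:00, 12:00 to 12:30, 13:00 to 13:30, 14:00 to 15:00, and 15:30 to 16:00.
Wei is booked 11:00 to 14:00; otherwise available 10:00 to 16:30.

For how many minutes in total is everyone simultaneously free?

30 minutes

Wei free within 10:00–16:30: 10:00–11:00, 14:00–16:30.
Tomás ∩ Ines: 12:30–13:00, 15:30–16:00.
Tomás ∩ Ines ∩ Anders: 15:30–16:00.
Tomás ∩ Ines ∩ Anders ∩ Wei: 15:30–16:00.
Total common minutes: 30.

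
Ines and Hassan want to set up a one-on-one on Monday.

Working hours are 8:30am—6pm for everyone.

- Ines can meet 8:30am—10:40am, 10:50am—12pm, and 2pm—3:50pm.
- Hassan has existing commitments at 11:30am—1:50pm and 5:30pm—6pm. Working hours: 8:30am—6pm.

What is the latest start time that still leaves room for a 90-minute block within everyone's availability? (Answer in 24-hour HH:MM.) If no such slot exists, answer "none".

Hassan free within 08:30–18:00: 08:30–11:30, 13:50–17:30.
Ines ∩ Hassan: 08:30–10:40, 10:50–11:30, 14:00–15:50.
Windows ≥ 90 min: 08:30–10:40, 14:00–15:50.
Latest start in the last window 14:00–15:50 is 15:50 − 90 min = 14:20.

14:20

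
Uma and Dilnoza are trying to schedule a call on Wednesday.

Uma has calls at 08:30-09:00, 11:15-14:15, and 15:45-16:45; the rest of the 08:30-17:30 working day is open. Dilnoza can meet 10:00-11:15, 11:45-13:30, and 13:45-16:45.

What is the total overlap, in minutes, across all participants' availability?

165 minutes

Uma free within 08:30–17:30: 09:00–11:15, 14:15–15:45, 16:45–17:30.
Uma ∩ Dilnoza: 10:00–11:15, 14:15–15:45.
Total common minutes: 75 + 90 = 165.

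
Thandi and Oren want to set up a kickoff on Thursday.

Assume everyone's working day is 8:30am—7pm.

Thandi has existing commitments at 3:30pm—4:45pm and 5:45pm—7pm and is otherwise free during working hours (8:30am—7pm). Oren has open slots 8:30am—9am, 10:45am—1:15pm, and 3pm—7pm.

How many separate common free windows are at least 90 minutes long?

Thandi free within 08:30–19:00: 08:30–15:30, 16:45–17:45.
Thandi ∩ Oren: 08:30–09:00, 10:45–13:15, 15:00–15:30, 16:45–17:45.
Windows ≥ 90 min: 10:45–13:15.
That's 1 window.

1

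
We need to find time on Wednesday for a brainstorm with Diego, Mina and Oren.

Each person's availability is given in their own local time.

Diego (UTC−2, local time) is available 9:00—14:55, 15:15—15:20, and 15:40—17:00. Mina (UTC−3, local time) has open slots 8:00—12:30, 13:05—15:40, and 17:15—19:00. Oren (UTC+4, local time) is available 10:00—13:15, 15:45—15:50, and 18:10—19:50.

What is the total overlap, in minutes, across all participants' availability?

Diego → UTC: 11:00–16:55, 17:15–17:20, 17:40–19:00.
Mina → UTC: 11:00–15:30, 16:05–18:40, 20:15–22:00.
Oren → UTC: 06:00–09:15, 11:45–11:50, 14:10–15:50.
Diego ∩ Mina: 11:00–15:30, 16:05–16:55, 17:15–17:20, 17:40–18:40.
Diego ∩ Mina ∩ Oren: 11:45–11:50, 14:10–15:30.
Total common minutes: 5 + 80 = 85.

85 minutes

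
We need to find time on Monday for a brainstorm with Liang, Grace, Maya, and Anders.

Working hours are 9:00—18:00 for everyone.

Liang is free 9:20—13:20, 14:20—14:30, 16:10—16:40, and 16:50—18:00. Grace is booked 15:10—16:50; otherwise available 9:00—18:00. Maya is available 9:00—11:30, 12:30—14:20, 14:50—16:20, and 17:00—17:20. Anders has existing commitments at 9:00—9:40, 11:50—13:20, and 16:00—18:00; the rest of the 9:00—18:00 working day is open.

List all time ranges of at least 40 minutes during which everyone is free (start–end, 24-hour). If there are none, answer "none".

Grace free within 09:00–18:00: 09:00–15:10, 16:50–18:00.
Anders free within 09:00–18:00: 09:40–11:50, 13:20–16:00.
Liang ∩ Grace: 09:20–13:20, 14:20–14:30, 16:50–18:00.
Liang ∩ Grace ∩ Maya: 09:20–11:30, 12:30–13:20, 17:00–17:20.
Liang ∩ Grace ∩ Maya ∩ Anders: 09:40–11:30.
Windows ≥ 40 min: 09:40–11:30.

09:40–11:30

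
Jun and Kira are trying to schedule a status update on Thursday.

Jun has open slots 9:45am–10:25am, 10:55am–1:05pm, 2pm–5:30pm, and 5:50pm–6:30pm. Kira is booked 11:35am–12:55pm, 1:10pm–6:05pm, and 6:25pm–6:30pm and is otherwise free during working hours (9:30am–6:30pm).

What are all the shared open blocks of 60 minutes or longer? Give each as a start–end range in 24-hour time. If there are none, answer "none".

none

Kira free within 09:30–18:30: 09:30–11:35, 12:55–13:10, 18:05–18:25.
Jun ∩ Kira: 09:45–10:25, 10:55–11:35, 12:55–13:05, 18:05–18:25.
Windows ≥ 60 min: (none).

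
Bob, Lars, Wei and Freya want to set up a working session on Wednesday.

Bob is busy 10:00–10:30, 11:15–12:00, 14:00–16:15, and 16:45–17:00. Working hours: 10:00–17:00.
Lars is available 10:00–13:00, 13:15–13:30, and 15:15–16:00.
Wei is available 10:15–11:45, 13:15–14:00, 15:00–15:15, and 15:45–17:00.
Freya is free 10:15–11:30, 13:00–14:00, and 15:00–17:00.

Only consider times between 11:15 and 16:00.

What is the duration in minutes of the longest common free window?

15 minutes

Bob free within 10:00–17:00: 10:30–11:15, 12:00–14:00, 16:15–16:45.
Bob ∩ Lars: 10:30–11:15, 12:00–13:00, 13:15–13:30.
Bob ∩ Lars ∩ Wei: 10:30–11:15, 13:15–13:30.
Bob ∩ Lars ∩ Wei ∩ Freya: 10:30–11:15, 13:15–13:30.
Restricted to 11:15–16:00: 13:15–13:30.
Single common window of 15 minutes.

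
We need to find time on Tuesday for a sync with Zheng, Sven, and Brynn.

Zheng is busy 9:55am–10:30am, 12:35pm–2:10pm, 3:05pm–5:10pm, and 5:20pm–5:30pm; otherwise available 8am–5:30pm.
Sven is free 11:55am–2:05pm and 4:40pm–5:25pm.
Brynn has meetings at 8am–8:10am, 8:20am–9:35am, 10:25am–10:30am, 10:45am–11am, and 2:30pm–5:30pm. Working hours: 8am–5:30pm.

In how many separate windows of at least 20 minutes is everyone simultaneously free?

1

Zheng free within 08:00–17:30: 08:00–09:55, 10:30–12:35, 14:10–15:05, 17:10–17:20.
Brynn free within 08:00–17:30: 08:10–08:20, 09:35–10:25, 10:30–10:45, 11:00–14:30.
Zheng ∩ Sven: 11:55–12:35, 17:10–17:20.
Zheng ∩ Sven ∩ Brynn: 11:55–12:35.
Windows ≥ 20 min: 11:55–12:35.
That's 1 window.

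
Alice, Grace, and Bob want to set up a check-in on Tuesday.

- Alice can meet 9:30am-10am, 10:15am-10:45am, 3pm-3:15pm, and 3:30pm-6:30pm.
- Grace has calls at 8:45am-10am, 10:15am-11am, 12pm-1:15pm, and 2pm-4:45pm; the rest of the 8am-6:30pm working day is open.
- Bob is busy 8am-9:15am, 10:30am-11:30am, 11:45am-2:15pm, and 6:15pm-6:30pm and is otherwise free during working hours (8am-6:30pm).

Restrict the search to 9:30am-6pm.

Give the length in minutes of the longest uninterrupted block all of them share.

Grace free within 08:00–18:30: 08:00–08:45, 10:00–10:15, 11:00–12:00, 13:15–14:00, 16:45–18:30.
Bob free within 08:00–18:30: 09:15–10:30, 11:30–11:45, 14:15–18:15.
Alice ∩ Grace: 16:45–18:30.
Alice ∩ Grace ∩ Bob: 16:45–18:15.
Restricted to 09:30–18:00: 16:45–18:00.
Single common window of 75 minutes.

75 minutes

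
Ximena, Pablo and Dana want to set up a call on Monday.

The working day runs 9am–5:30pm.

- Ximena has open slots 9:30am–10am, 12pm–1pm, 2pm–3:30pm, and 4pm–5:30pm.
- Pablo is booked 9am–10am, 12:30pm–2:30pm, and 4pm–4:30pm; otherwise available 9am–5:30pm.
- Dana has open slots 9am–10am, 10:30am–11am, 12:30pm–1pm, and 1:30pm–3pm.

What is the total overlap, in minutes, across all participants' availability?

Pablo free within 09:00–17:30: 10:00–12:30, 14:30–16:00, 16:30–17:30.
Ximena ∩ Pablo: 12:00–12:30, 14:30–15:30, 16:30–17:30.
Ximena ∩ Pablo ∩ Dana: 14:30–15:00.
Total common minutes: 30.

30 minutes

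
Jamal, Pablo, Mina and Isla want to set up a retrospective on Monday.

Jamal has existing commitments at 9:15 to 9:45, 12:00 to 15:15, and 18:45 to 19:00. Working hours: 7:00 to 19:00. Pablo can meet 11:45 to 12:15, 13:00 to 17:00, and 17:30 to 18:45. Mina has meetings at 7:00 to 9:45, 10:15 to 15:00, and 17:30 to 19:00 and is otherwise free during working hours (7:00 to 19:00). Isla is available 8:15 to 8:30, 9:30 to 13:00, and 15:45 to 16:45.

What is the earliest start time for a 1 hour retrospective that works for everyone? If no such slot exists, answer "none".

Jamal free within 07:00–19:00: 07:00–09:15, 09:45–12:00, 15:15–18:45.
Mina free within 07:00–19:00: 09:45–10:15, 15:00–17:30.
Jamal ∩ Pablo: 11:45–12:00, 15:15–17:00, 17:30–18:45.
Jamal ∩ Pablo ∩ Mina: 15:15–17:00.
Jamal ∩ Pablo ∩ Mina ∩ Isla: 15:45–16:45.
Windows ≥ 60 min: 15:45–16:45.
Earliest such window starts at 15:45.

15:45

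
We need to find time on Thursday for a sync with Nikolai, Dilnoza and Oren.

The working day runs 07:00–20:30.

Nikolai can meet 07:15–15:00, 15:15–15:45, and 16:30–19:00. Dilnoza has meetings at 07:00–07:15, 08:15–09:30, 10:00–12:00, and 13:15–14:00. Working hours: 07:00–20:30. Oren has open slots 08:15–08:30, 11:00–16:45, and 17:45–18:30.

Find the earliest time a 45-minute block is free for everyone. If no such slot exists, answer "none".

12:00

Dilnoza free within 07:00–20:30: 07:15–08:15, 09:30–10:00, 12:00–13:15, 14:00–20:30.
Nikolai ∩ Dilnoza: 07:15–08:15, 09:30–10:00, 12:00–13:15, 14:00–15:00, 15:15–15:45, 16:30–19:00.
Nikolai ∩ Dilnoza ∩ Oren: 12:00–13:15, 14:00–15:00, 15:15–15:45, 16:30–16:45, 17:45–18:30.
Windows ≥ 45 min: 12:00–13:15, 14:00–15:00, 17:45–18:30.
Earliest such window starts at 12:00.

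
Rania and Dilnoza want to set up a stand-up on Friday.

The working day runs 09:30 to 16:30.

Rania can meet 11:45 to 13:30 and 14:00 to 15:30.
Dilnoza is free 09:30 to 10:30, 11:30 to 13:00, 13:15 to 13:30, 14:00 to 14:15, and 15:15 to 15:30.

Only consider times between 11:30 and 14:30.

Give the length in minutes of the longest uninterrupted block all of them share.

75 minutes

Rania ∩ Dilnoza: 11:45–13:00, 13:15–13:30, 14:00–14:15, 15:15–15:30.
Restricted to 11:30–14:30: 11:45–13:00, 13:15–13:30, 14:00–14:15.
Common window lengths: 75, 15, 15 min; longest is 75.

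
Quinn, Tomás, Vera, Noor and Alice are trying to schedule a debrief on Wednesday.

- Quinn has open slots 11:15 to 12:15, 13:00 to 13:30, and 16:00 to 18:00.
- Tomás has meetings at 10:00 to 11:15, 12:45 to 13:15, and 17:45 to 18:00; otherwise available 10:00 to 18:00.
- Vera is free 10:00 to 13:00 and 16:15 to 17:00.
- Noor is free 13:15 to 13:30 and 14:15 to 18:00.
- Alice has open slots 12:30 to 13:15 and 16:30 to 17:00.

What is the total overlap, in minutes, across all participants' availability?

30 minutes

Tomás free within 10:00–18:00: 11:15–12:45, 13:15–17:45.
Quinn ∩ Tomás: 11:15–12:15, 13:15–13:30, 16:00–17:45.
Quinn ∩ Tomás ∩ Vera: 11:15–12:15, 16:15–17:00.
Quinn ∩ Tomás ∩ Vera ∩ Noor: 16:15–17:00.
Quinn ∩ Tomás ∩ Vera ∩ Noor ∩ Alice: 16:30–17:00.
Total common minutes: 30.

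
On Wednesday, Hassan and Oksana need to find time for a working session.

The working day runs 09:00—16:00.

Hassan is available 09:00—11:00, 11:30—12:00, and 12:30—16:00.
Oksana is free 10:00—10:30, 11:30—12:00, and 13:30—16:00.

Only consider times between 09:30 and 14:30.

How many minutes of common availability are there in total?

Hassan ∩ Oksana: 10:00–10:30, 11:30–12:00, 13:30–16:00.
Restricted to 09:30–14:30: 10:00–10:30, 11:30–12:00, 13:30–14:30.
Total common minutes: 30 + 30 + 60 = 120.

120 minutes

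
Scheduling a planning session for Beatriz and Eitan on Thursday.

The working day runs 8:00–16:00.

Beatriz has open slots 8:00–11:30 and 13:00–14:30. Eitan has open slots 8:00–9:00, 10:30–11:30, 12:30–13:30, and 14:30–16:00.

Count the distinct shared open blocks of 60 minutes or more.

2

Beatriz ∩ Eitan: 08:00–09:00, 10:30–11:30, 13:00–13:30.
Windows ≥ 60 min: 08:00–09:00, 10:30–11:30.
That's 2 windows.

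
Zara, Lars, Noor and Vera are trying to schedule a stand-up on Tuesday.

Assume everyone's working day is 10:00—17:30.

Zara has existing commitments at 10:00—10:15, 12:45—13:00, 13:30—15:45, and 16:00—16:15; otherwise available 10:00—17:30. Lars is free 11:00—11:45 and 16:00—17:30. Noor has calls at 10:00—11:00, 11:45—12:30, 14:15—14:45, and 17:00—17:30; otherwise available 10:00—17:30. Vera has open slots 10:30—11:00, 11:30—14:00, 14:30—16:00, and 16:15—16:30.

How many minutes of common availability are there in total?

30 minutes

Zara free within 10:00–17:30: 10:15–12:45, 13:00–13:30, 15:45–16:00, 16:15–17:30.
Noor free within 10:00–17:30: 11:00–11:45, 12:30–14:15, 14:45–17:00.
Zara ∩ Lars: 11:00–11:45, 16:15–17:30.
Zara ∩ Lars ∩ Noor: 11:00–11:45, 16:15–17:00.
Zara ∩ Lars ∩ Noor ∩ Vera: 11:30–11:45, 16:15–16:30.
Total common minutes: 15 + 15 = 30.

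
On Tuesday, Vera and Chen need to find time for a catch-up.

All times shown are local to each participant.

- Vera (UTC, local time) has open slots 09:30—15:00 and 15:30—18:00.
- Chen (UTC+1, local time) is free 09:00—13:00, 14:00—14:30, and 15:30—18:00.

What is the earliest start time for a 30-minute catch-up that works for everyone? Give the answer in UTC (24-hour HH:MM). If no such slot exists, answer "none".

Vera → UTC: 09:30–15:00, 15:30–18:00.
Chen → UTC: 08:00–12:00, 13:00–13:30, 14:30–17:00.
Vera ∩ Chen: 09:30–12:00, 13:00–13:30, 14:30–15:00, 15:30–17:00.
Windows ≥ 30 min: 09:30–12:00, 13:00–13:30, 14:30–15:00, 15:30–17:00.
Earliest such window starts at 09:30.

09:30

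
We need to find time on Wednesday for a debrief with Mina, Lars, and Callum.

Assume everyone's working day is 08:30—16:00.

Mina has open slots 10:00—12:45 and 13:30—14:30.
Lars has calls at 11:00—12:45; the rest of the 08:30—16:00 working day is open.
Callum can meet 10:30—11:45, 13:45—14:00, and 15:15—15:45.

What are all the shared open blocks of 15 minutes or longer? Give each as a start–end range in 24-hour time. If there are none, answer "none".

Lars free within 08:30–16:00: 08:30–11:00, 12:45–16:00.
Mina ∩ Lars: 10:00–11:00, 13:30–14:30.
Mina ∩ Lars ∩ Callum: 10:30–11:00, 13:45–14:00.
Windows ≥ 15 min: 10:30–11:00, 13:45–14:00.

10:30–11:00, 13:45–14:00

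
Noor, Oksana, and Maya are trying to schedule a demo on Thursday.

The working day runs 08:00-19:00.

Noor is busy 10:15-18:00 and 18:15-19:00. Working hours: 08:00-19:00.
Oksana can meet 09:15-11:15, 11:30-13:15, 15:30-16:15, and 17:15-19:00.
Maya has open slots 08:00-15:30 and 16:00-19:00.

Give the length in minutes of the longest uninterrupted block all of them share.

Noor free within 08:00–19:00: 08:00–10:15, 18:00–18:15.
Noor ∩ Oksana: 09:15–10:15, 18:00–18:15.
Noor ∩ Oksana ∩ Maya: 09:15–10:15, 18:00–18:15.
Common window lengths: 60, 15 min; longest is 60.

60 minutes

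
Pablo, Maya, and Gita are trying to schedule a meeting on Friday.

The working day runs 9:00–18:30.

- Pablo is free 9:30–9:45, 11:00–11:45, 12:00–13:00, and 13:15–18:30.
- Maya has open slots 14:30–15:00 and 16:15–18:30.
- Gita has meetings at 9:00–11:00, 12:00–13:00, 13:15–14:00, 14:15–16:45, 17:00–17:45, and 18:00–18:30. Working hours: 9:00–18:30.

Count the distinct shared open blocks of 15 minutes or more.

2

Gita free within 09:00–18:30: 11:00–12:00, 13:00–13:15, 14:00–14:15, 16:45–17:00, 17:45–18:00.
Pablo ∩ Maya: 14:30–15:00, 16:15–18:30.
Pablo ∩ Maya ∩ Gita: 16:45–17:00, 17:45–18:00.
Windows ≥ 15 min: 16:45–17:00, 17:45–18:00.
That's 2 windows.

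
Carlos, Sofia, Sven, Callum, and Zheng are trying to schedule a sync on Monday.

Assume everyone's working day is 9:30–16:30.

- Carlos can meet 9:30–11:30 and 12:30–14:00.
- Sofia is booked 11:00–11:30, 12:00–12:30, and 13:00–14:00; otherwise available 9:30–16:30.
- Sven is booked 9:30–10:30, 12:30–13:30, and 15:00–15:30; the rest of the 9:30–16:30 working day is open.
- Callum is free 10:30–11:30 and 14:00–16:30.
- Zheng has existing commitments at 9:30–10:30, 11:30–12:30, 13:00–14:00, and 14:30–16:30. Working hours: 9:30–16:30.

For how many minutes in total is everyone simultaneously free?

30 minutes

Sofia free within 09:30–16:30: 09:30–11:00, 11:30–12:00, 12:30–13:00, 14:00–16:30.
Sven free within 09:30–16:30: 10:30–12:30, 13:30–15:00, 15:30–16:30.
Zheng free within 09:30–16:30: 10:30–11:30, 12:30–13:00, 14:00–14:30.
Carlos ∩ Sofia: 09:30–11:00, 12:30–13:00.
Carlos ∩ Sofia ∩ Sven: 10:30–11:00.
Carlos ∩ Sofia ∩ Sven ∩ Callum: 10:30–11:00.
Carlos ∩ Sofia ∩ Sven ∩ Callum ∩ Zheng: 10:30–11:00.
Total common minutes: 30.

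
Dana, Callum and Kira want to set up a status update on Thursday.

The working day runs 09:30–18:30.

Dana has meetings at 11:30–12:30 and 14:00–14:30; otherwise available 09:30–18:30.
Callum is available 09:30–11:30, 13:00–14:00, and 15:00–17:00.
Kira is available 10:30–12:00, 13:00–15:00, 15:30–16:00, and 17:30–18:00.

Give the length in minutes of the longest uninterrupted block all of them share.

Dana free within 09:30–18:30: 09:30–11:30, 12:30–14:00, 14:30–18:30.
Dana ∩ Callum: 09:30–11:30, 13:00–14:00, 15:00–17:00.
Dana ∩ Callum ∩ Kira: 10:30–11:30, 13:00–14:00, 15:30–16:00.
Common window lengths: 60, 60, 30 min; longest is 60.

60 minutes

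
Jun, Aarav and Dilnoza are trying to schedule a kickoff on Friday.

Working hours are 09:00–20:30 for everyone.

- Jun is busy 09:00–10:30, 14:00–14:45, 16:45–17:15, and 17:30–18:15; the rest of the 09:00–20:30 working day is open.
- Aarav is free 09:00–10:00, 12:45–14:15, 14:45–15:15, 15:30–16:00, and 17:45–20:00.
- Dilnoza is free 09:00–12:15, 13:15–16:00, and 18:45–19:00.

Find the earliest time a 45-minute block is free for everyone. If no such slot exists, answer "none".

13:15

Jun free within 09:00–20:30: 10:30–14:00, 14:45–16:45, 17:15–17:30, 18:15–20:30.
Jun ∩ Aarav: 12:45–14:00, 14:45–15:15, 15:30–16:00, 18:15–20:00.
Jun ∩ Aarav ∩ Dilnoza: 13:15–14:00, 14:45–15:15, 15:30–16:00, 18:45–19:00.
Windows ≥ 45 min: 13:15–14:00.
Earliest such window starts at 13:15.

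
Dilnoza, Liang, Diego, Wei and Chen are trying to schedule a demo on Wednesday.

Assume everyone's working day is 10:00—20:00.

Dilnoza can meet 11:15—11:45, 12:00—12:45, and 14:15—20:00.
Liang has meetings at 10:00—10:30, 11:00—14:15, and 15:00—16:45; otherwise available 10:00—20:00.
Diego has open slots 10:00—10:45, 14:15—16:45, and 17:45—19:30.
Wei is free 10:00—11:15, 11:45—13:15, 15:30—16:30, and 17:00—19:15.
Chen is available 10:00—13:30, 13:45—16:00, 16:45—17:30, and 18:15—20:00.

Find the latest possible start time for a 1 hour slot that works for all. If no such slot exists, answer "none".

Liang free within 10:00–20:00: 10:30–11:00, 14:15–15:00, 16:45–20:00.
Dilnoza ∩ Liang: 14:15–15:00, 16:45–20:00.
Dilnoza ∩ Liang ∩ Diego: 14:15–15:00, 17:45–19:30.
Dilnoza ∩ Liang ∩ Diego ∩ Wei: 17:45–19:15.
Dilnoza ∩ Liang ∩ Diego ∩ Wei ∩ Chen: 18:15–19:15.
Windows ≥ 60 min: 18:15–19:15.
Latest start in the last window 18:15–19:15 is 19:15 − 60 min = 18:15.

18:15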